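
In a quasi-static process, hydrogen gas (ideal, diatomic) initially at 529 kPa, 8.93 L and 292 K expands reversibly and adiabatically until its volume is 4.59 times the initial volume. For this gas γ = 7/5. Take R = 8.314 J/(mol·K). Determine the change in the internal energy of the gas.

-5390 J

n = P₁V₁/(RT₁) = 529×8.93/(8.314×292) = 1.95 mol.
Adiabatic: TV^(γ−1) = const ⇒ T₂ = 292×(0.218)^0.400 = 159 K; PV^γ = const ⇒ P₂ = 62.6 kPa.
For an ideal gas ΔU = nCvΔT with Cv = (5/2)R = 20.8 J/(mol·K).
ΔU = 1.95×20.8×(159−292) = -5390 J.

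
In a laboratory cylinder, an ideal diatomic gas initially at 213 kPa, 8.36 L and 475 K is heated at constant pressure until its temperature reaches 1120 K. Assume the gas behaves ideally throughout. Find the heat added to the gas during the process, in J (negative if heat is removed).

n = P₁V₁/(RT₁) = 213×8.36/(8.314×475) = 0.451 mol.
Isobaric: P stays 213 kPa; V/T = const ⇒ T₂ = 1120 K, V₂ = 19.7 L.
W = PΔV = 213×(19.7−8.36) kPa·L = 2420 J.
ΔU = nCvΔT = 0.451×20.8×(1120−475) = 6040 J.
Q = ΔU + W = nCpΔT = 8460 J.

8460 J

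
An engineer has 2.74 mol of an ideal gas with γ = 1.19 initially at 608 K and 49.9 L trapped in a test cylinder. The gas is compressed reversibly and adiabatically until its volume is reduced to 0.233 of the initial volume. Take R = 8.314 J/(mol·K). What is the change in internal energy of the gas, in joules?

23200 J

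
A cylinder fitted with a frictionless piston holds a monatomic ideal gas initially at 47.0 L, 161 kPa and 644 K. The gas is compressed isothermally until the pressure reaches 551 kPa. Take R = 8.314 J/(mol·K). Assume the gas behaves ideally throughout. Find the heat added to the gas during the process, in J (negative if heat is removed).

n = P₁V₁/(RT₁) = 161×47.0/(8.314×644) = 1.41 mol.
Isothermal: T stays 644 K; PV = const ⇒ V₂ = 13.7 L, P₂ = 551 kPa.
ΔU = 0 (ideal gas, T constant).
W = nRT ln(V₂/V₁) = 1.41×8.314×644×ln(0.292) = -9310 J.
Q = ΔU + W = -9310 J.

-9310 J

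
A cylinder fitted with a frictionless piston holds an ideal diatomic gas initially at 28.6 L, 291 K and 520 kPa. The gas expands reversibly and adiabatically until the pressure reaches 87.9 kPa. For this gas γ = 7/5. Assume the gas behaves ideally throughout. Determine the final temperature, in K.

175 K

Adiabatic: T₂/T₁ = (P₂/P₁)^((γ−1)/γ) ⇒ T₂ = 291×(0.169)^0.286 = 175 K; V₂ = 102 L.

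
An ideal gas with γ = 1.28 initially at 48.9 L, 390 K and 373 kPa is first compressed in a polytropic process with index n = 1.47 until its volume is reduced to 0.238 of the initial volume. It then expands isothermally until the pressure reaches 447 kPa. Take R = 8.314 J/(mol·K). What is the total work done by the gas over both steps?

n = P₁V₁/(RT₁) = 373×48.9/(8.314×390) = 5.63 mol.
Step 1 — Polytropic n=1.47: T₂ = T₁(V₁/V₂)^(n−1) = 390×(4.20)^0.47 = 766 K; P₂ = P₁(V₁/V₂)^n = 3080 kPa.
W = (P₁V₁−P₂V₂)/(n−1) = (373×48.9−3080×11.6)/0.47 = -37400 J.
ΔU = nCvΔT = 5.63×29.7×(766−390) = 62800 J.
Q = ΔU + W = 25400 J.
State after step 1: P = 3080 kPa, V = 11.6 L, T = 766 K.
Step 2 — Isothermal: T stays 766 K; PV = const ⇒ V₂ = 80.1 L, P₂ = 447 kPa.
ΔU = 0 (ideal gas, T constant).
W = nRT ln(V₂/V₁) = 5.63×8.314×766×ln(6.88) = 69100 J.
Q = ΔU + W = 69100 J.
Net over both steps: W = 31700 J, Q = 94500 J, ΔU = 62800 J.

31700 J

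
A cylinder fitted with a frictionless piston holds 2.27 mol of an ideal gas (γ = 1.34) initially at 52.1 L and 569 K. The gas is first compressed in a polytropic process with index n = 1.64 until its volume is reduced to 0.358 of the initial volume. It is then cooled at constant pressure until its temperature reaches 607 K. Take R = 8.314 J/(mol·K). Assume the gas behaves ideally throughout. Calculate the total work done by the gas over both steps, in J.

-24900 J

P₁ = nRT₁/V₁ = 2.27×8.314×569/52.1 = 206 kPa.
Step 1 — Polytropic n=1.64: T₂ = T₁(V₁/V₂)^(n−1) = 569×(2.79)^0.64 = 1100 K; P₂ = P₁(V₁/V₂)^n = 1110 kPa.
W = (P₁V₁−P₂V₂)/(n−1) = (206×52.1−1110×18.7)/0.64 = -15600 J.
ΔU = nCvΔT = 2.27×24.5×(1100−569) = 29400 J.
Q = ΔU + W = 13800 J.
State after step 1: P = 1110 kPa, V = 18.7 L, T = 1100 K.
Step 2 — Isobaric: P stays 1110 kPa; V/T = const ⇒ T₂ = 607 K, V₂ = 10.3 L.
W = PΔV = 1110×(10.3−18.7) kPa·L = -9270 J.
ΔU = nCvΔT = 2.27×24.5×(607−1100) = -27300 J.
Q = ΔU + W = nCpΔT = -36500 J.
Net over both steps: W = -24900 J, Q = -22800 J, ΔU = 2110 J.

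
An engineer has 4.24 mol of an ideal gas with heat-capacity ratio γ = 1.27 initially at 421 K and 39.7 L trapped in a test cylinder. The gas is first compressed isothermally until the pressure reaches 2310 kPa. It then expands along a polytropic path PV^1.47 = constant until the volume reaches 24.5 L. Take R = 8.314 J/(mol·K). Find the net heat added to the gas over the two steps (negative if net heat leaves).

-37900 J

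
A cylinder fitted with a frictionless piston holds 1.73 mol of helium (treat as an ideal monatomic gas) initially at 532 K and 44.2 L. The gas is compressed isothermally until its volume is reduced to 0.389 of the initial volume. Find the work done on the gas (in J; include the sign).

7220 J

P₁ = nRT₁/V₁ = 1.73×8.314×532/44.2 = 173 kPa.
Isothermal: T stays 532 K; PV = const ⇒ V₂ = 17.2 L, P₂ = 445 kPa.
W = nRT ln(V₂/V₁) = 1.73×8.314×532×ln(0.389) = -7220 J.
Work done on the gas = −W_by = 7220 J.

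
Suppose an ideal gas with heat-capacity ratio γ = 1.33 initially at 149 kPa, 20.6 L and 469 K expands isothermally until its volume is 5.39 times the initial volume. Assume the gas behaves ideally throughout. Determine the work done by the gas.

5170 J

n = P₁V₁/(RT₁) = 149×20.6/(8.314×469) = 0.787 mol.
Isothermal: T stays 469 K; PV = const ⇒ V₂ = 111 L, P₂ = 27.6 kPa.
W = nRT ln(V₂/V₁) = 0.787×8.314×469×ln(5.39) = 5170 J.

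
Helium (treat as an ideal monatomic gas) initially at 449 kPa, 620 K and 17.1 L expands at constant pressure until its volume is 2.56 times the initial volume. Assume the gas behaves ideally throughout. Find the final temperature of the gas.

Isobaric: P stays 449 kPa; V/T = const ⇒ T₂ = 1590 K, V₂ = 43.8 L.

1590 K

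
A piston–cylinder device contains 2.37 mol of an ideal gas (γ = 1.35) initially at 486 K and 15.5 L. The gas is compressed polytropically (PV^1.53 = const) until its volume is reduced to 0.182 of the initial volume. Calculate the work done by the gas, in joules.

P₁ = nRT₁/V₁ = 2.37×8.314×486/15.5 = 618 kPa.
Polytropic n=1.53: T₂ = T₁(V₁/V₂)^(n−1) = 486×(5.49)^0.53 = 1200 K; P₂ = P₁(V₁/V₂)^n = 8370 kPa.
W = (P₁V₁−P₂V₂)/(n−1) = (618×15.5−8370×2.82)/0.53 = -26500 J.

-26500 J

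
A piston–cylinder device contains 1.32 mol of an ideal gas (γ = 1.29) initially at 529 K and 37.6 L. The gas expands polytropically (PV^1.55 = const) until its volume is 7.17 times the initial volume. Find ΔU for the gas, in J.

P₁ = nRT₁/V₁ = 1.32×8.314×529/37.6 = 154 kPa.
Polytropic n=1.55: T₂ = T₁(V₁/V₂)^(n−1) = 529×(0.139)^0.55 = 179 K; P₂ = P₁(V₁/V₂)^n = 7.29 kPa.
For an ideal gas ΔU = nCvΔT with Cv = R/(γ−1) = 28.7 J/(mol·K).
ΔU = 1.32×28.7×(179−529) = -13200 J.

-13200 J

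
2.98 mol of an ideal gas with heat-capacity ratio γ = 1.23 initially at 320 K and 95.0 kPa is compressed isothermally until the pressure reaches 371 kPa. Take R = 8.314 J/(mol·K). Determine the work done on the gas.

V₁ = nRT₁/P₁ = 2.98×8.314×320/95.0 = 83.5 L.
Isothermal: T stays 320 K; PV = const ⇒ V₂ = 21.4 L, P₂ = 371 kPa.
W = nRT ln(V₂/V₁) = 2.98×8.314×320×ln(0.256) = -10800 J.
Work done on the gas = −W_by = 10800 J.

10800 J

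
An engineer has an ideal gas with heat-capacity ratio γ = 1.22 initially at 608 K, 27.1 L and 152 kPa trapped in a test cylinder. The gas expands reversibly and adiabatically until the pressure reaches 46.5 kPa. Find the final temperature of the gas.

491 K

Adiabatic: T₂/T₁ = (P₂/P₁)^((γ−1)/γ) ⇒ T₂ = 608×(0.306)^0.180 = 491 K; V₂ = 71.5 L.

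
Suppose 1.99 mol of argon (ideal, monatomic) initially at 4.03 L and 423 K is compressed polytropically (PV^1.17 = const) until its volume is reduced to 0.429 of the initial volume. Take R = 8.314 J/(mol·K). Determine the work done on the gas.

P₁ = nRT₁/V₁ = 1.99×8.314×423/4.03 = 1740 kPa.
Polytropic n=1.17: T₂ = T₁(V₁/V₂)^(n−1) = 423×(2.33)^0.17 = 488 K; P₂ = P₁(V₁/V₂)^n = 4670 kPa.
W = (P₁V₁−P₂V₂)/(n−1) = (1740×4.03−4670×1.73)/0.17 = -6370 J.
Work done on the gas = −W_by = 6370 J.

6370 J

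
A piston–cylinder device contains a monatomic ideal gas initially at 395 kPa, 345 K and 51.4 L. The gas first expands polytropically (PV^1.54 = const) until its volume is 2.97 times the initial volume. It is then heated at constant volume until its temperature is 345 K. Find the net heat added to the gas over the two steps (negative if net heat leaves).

16700 J

n = P₁V₁/(RT₁) = 395×51.4/(8.314×345) = 7.08 mol.
Step 1 — Polytropic n=1.54: T₂ = T₁(V₁/V₂)^(n−1) = 345×(0.337)^0.54 = 192 K; P₂ = P₁(V₁/V₂)^n = 73.9 kPa.
W = (P₁V₁−P₂V₂)/(n−1) = (395×51.4−73.9×153)/0.54 = 16700 J.
ΔU = nCvΔT = 7.08×12.5×(192−345) = -13500 J.
Q = ΔU + W = 3180 J.
State after step 1: P = 73.9 kPa, V = 153 L, T = 192 K.
Step 2 — Isochoric: V stays 153 L; P/T = const ⇒ T₂ = 345 K, P₂ = 133 kPa.
W = 0 (no volume change).
ΔU = nCvΔT = 7.08×12.5×(345−192) = 13500 J.
Q = ΔU = 13500 J.
Net over both steps: W = 16700 J, Q = 16700 J, ΔU = 0 J.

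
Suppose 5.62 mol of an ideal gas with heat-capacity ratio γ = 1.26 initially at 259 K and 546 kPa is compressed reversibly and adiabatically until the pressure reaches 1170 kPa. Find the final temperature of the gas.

303 K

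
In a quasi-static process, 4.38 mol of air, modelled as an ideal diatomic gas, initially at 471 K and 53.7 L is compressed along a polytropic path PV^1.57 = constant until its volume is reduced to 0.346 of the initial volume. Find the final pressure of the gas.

1690 kPa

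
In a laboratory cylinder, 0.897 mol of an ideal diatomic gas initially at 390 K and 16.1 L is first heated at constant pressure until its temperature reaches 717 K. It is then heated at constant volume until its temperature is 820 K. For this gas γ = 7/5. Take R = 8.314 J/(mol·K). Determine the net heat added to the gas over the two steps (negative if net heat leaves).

10500 J

P₁ = nRT₁/V₁ = 0.897×8.314×390/16.1 = 181 kPa.
Step 1 — Isobaric: P stays 181 kPa; V/T = const ⇒ T₂ = 717 K, V₂ = 29.6 L.
W = PΔV = 181×(29.6−16.1) kPa·L = 2440 J.
ΔU = nCvΔT = 0.897×20.8×(717−390) = 6100 J.
Q = ΔU + W = nCpΔT = 8540 J.
State after step 1: P = 181 kPa, V = 29.6 L, T = 717 K.
Step 2 — Isochoric: V stays 29.6 L; P/T = const ⇒ T₂ = 820 K, P₂ = 207 kPa.
W = 0 (no volume change).
ΔU = nCvΔT = 0.897×20.8×(820−717) = 1920 J.
Q = ΔU = 1920 J.
Net over both steps: W = 2440 J, Q = 10500 J, ΔU = 8020 J.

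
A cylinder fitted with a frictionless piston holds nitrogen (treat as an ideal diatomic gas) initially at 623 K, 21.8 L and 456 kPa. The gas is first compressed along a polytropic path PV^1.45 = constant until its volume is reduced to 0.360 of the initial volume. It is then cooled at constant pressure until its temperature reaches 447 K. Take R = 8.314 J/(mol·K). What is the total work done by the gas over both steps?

-21500 J

n = P₁V₁/(RT₁) = 456×21.8/(8.314×623) = 1.92 mol.
Step 1 — Polytropic n=1.45: T₂ = T₁(V₁/V₂)^(n−1) = 623×(2.78)^0.45 = 987 K; P₂ = P₁(V₁/V₂)^n = 2010 kPa.
W = (P₁V₁−P₂V₂)/(n−1) = (456×21.8−2010×7.85)/0.45 = -12900 J.
ΔU = nCvΔT = 1.92×20.8×(987−623) = 14500 J.
Q = ΔU + W = 1610 J.
State after step 1: P = 2010 kPa, V = 7.85 L, T = 987 K.
Step 2 — Isobaric: P stays 2010 kPa; V/T = const ⇒ T₂ = 447 K, V₂ = 3.56 L.
W = PΔV = 2010×(3.56−7.85) kPa·L = -8610 J.
ΔU = nCvΔT = 1.92×20.8×(447−987) = -21500 J.
Q = ΔU + W = nCpΔT = -30100 J.
Net over both steps: W = -21500 J, Q = -28500 J, ΔU = -7020 J.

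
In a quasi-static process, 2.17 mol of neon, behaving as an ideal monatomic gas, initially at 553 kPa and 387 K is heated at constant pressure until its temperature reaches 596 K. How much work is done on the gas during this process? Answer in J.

-3770 J

V₁ = nRT₁/P₁ = 2.17×8.314×387/553 = 12.6 L.
Isobaric: P stays 553 kPa; V/T = const ⇒ T₂ = 596 K, V₂ = 19.4 L.
W = PΔV = 553×(19.4−12.6) kPa·L = 3770 J.
Work done on the gas = −W_by = -3770 J.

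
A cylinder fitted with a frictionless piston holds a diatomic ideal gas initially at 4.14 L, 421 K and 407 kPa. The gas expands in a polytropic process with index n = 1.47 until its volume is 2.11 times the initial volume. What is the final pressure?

Polytropic n=1.47: T₂ = T₁(V₁/V₂)^(n−1) = 421×(0.474)^0.47 = 296 K; P₂ = P₁(V₁/V₂)^n = 136 kPa.

136 kPa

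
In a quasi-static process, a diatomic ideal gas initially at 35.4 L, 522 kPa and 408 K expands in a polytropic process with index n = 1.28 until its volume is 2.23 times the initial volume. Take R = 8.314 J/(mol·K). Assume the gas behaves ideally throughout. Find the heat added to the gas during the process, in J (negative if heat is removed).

3980 J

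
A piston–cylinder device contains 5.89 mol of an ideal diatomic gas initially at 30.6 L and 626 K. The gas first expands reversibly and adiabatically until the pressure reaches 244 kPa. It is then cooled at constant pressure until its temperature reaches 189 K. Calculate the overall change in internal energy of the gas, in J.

P₁ = nRT₁/V₁ = 5.89×8.314×626/30.6 = 1000 kPa.
Step 1 — Adiabatic: T₂/T₁ = (P₂/P₁)^((γ−1)/γ) ⇒ T₂ = 626×(0.244)^0.286 = 418 K; V₂ = 83.9 L.
ΔU = nCvΔT = 5.89×20.8×(418−626) = -25400 J.
Q = 0 for an adiabatic process, so W = −ΔU = 25400 J.
State after step 1: P = 244 kPa, V = 83.9 L, T = 418 K.
Step 2 — Isobaric: P stays 244 kPa; V/T = const ⇒ T₂ = 189 K, V₂ = 37.9 L.
W = PΔV = 244×(37.9−83.9) kPa·L = -11200 J.
ΔU = nCvΔT = 5.89×20.8×(189−418) = -28100 J.
Q = ΔU + W = nCpΔT = -39300 J.
Net over both steps: W = 14200 J, Q = -39300 J, ΔU = -53500 J.

-53500 J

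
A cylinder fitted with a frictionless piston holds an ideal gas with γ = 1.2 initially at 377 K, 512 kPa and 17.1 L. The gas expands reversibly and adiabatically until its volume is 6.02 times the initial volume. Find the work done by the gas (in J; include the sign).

n = P₁V₁/(RT₁) = 512×17.1/(8.314×377) = 2.79 mol.
Adiabatic: TV^(γ−1) = const ⇒ T₂ = 377×(0.166)^0.200 = 263 K; PV^γ = const ⇒ P₂ = 59.4 kPa.
ΔU = nCvΔT = 2.79×41.6×(263−377) = -13200 J.
Q = 0 for an adiabatic process, so W = −ΔU = 13200 J.

13200 J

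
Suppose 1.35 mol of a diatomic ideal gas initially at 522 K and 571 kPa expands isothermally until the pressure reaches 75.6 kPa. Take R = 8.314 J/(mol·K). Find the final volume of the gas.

V₁ = nRT₁/P₁ = 1.35×8.314×522/571 = 10.3 L.
Isothermal: T stays 522 K; PV = const ⇒ V₂ = 77.5 L, P₂ = 75.6 kPa.

77.5 L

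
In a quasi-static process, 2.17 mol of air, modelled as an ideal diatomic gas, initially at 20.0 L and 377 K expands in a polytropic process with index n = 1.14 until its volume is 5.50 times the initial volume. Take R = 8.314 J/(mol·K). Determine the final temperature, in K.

297 K

P₁ = nRT₁/V₁ = 2.17×8.314×377/20.0 = 340 kPa.
Polytropic n=1.14: T₂ = T₁(V₁/V₂)^(n−1) = 377×(0.182)^0.14 = 297 K; P₂ = P₁(V₁/V₂)^n = 48.7 kPa.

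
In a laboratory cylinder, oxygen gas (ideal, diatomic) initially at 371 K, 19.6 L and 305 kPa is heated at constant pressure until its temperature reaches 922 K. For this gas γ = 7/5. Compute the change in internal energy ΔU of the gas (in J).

22200 J

n = P₁V₁/(RT₁) = 305×19.6/(8.314×371) = 1.94 mol.
Isobaric: P stays 305 kPa; V/T = const ⇒ T₂ = 922 K, V₂ = 48.7 L.
For an ideal gas ΔU = nCvΔT with Cv = (5/2)R = 20.8 J/(mol·K).
ΔU = 1.94×20.8×(922−371) = 22200 J.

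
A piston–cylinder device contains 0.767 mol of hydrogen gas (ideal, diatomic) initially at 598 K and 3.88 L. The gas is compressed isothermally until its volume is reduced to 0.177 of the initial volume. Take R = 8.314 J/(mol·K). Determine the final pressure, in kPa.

5550 kPa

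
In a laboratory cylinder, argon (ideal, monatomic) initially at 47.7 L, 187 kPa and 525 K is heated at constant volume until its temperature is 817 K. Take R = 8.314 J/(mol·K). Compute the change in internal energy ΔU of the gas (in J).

7440 J

n = P₁V₁/(RT₁) = 187×47.7/(8.314×525) = 2.04 mol.
Isochoric: V stays 47.7 L; P/T = const ⇒ T₂ = 817 K, P₂ = 291 kPa.
For an ideal gas ΔU = nCvΔT with Cv = (3/2)R = 12.5 J/(mol·K).
ΔU = 2.04×12.5×(817−525) = 7440 J.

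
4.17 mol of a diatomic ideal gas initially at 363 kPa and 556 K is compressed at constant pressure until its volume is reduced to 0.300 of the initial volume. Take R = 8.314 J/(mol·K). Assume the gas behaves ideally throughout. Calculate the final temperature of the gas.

167 K

V₁ = nRT₁/P₁ = 4.17×8.314×556/363 = 53.1 L.
Isobaric: P stays 363 kPa; V/T = const ⇒ T₂ = 167 K, V₂ = 15.9 L.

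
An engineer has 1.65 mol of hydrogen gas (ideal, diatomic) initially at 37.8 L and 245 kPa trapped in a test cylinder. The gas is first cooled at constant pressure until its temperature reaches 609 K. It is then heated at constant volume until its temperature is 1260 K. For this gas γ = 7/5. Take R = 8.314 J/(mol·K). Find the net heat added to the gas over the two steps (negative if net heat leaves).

19200 J

T₁ = P₁V₁/(nR) = 245×37.8/(1.65×8.314) = 675 K.
Step 1 — Isobaric: P stays 245 kPa; V/T = const ⇒ T₂ = 609 K, V₂ = 34.1 L.
W = PΔV = 245×(34.1−37.8) kPa·L = -907 J.
ΔU = nCvΔT = 1.65×20.8×(609−675) = -2270 J.
Q = ΔU + W = nCpΔT = -3170 J.
State after step 1: P = 245 kPa, V = 34.1 L, T = 609 K.
Step 2 — Isochoric: V stays 34.1 L; P/T = const ⇒ T₂ = 1260 K, P₂ = 507 kPa.
W = 0 (no volume change).
ΔU = nCvΔT = 1.65×20.8×(1260−609) = 22300 J.
Q = ΔU = 22300 J.
Net over both steps: W = -907 J, Q = 19200 J, ΔU = 20100 J.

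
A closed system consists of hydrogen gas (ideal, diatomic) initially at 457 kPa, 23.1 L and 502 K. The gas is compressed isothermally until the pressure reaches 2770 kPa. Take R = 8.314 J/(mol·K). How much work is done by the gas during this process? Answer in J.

n = P₁V₁/(RT₁) = 457×23.1/(8.314×502) = 2.53 mol.
Isothermal: T stays 502 K; PV = const ⇒ V₂ = 3.81 L, P₂ = 2770 kPa.
W = nRT ln(V₂/V₁) = 2.53×8.314×502×ln(0.165) = -19000 J.

-19000 J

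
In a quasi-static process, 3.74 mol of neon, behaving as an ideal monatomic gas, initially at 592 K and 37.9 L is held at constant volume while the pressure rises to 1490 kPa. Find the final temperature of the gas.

P₁ = nRT₁/V₁ = 3.74×8.314×592/37.9 = 486 kPa.
Isochoric: V stays 37.9 L; P/T = const ⇒ T₂ = 1820 K, P₂ = 1490 kPa.

1820 K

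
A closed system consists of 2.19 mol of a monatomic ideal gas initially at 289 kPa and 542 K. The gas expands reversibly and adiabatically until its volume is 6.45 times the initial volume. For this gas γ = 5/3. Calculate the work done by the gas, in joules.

10500 J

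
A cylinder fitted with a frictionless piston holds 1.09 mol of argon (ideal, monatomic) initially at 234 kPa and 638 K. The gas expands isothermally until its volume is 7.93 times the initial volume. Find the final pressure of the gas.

29.5 kPa

V₁ = nRT₁/P₁ = 1.09×8.314×638/234 = 24.7 L.
Isothermal: T stays 638 K; PV = const ⇒ V₂ = 196 L, P₂ = 29.5 kPa.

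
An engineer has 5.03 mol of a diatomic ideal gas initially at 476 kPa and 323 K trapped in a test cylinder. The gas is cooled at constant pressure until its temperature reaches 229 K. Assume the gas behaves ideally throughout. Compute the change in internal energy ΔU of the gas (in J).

V₁ = nRT₁/P₁ = 5.03×8.314×323/476 = 28.4 L.
Isobaric: P stays 476 kPa; V/T = const ⇒ T₂ = 229 K, V₂ = 20.1 L.
For an ideal gas ΔU = nCvΔT with Cv = (5/2)R = 20.8 J/(mol·K).
ΔU = 5.03×20.8×(229−323) = -9830 J.

-9830 J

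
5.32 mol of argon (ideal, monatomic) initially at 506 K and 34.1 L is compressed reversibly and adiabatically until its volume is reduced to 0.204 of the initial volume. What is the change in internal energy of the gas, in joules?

P₁ = nRT₁/V₁ = 5.32×8.314×506/34.1 = 656 kPa.
Adiabatic: TV^(γ−1) = const ⇒ T₂ = 506×(4.90)^0.667 = 1460 K; PV^γ = const ⇒ P₂ = 9280 kPa.
For an ideal gas ΔU = nCvΔT with Cv = (3/2)R = 12.5 J/(mol·K).
ΔU = 5.32×12.5×(1460−506) = 63300 J.

63300 J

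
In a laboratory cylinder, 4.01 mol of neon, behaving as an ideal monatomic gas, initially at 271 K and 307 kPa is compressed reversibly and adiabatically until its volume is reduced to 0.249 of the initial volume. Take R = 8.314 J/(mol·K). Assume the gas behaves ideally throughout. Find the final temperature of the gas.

V₁ = nRT₁/P₁ = 4.01×8.314×271/307 = 29.4 L.
Adiabatic: TV^(γ−1) = const ⇒ T₂ = 271×(4.02)^0.667 = 685 K; PV^γ = const ⇒ P₂ = 3120 kPa.

685 K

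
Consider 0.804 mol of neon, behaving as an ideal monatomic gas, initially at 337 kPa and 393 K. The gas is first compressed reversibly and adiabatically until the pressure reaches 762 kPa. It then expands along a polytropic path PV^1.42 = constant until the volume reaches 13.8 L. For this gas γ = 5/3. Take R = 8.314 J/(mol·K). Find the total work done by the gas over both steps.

1600 J

V₁ = nRT₁/P₁ = 0.804×8.314×393/337 = 7.80 L.
Step 1 — Adiabatic: T₂/T₁ = (P₂/P₁)^((γ−1)/γ) ⇒ T₂ = 393×(2.26)^0.400 = 545 K; V₂ = 4.78 L.
ΔU = nCvΔT = 0.804×12.5×(545−393) = 1520 J.
Q = 0 for an adiabatic process, so W = −ΔU = -1520 J.
State after step 1: P = 762 kPa, V = 4.78 L, T = 545 K.
Step 2 — Polytropic n=1.42: T₂ = T₁(V₁/V₂)^(n−1) = 545×(0.346)^0.42 = 349 K; P₂ = P₁(V₁/V₂)^n = 169 kPa.
W = (P₁V₁−P₂V₂)/(n−1) = (762×4.78−169×13.8)/0.42 = 3120 J.
ΔU = nCvΔT = 0.804×12.5×(349−545) = -1960 J.
Q = ΔU + W = 1150 J.
Net over both steps: W = 1600 J, Q = 1150 J, ΔU = -443 J.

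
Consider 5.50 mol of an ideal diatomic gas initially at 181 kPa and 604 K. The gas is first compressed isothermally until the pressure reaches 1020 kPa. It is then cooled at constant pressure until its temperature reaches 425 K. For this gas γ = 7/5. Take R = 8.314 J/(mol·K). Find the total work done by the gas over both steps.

V₁ = nRT₁/P₁ = 5.50×8.314×604/181 = 153 L.
Step 1 — Isothermal: T stays 604 K; PV = const ⇒ V₂ = 27.1 L, P₂ = 1020 kPa.
ΔU = 0 (ideal gas, T constant).
W = nRT ln(V₂/V₁) = 5.50×8.314×604×ln(0.177) = -47800 J.
Q = ΔU + W = -47800 J.
State after step 1: P = 1020 kPa, V = 27.1 L, T = 604 K.
Step 2 — Isobaric: P stays 1020 kPa; V/T = const ⇒ T₂ = 425 K, V₂ = 19.1 L.
W = PΔV = 1020×(19.1−27.1) kPa·L = -8190 J.
ΔU = nCvΔT = 5.50×20.8×(425−604) = -20500 J.
Q = ΔU + W = nCpΔT = -28600 J.
Net over both steps: W = -55900 J, Q = -76400 J, ΔU = -20500 J.

-55900 J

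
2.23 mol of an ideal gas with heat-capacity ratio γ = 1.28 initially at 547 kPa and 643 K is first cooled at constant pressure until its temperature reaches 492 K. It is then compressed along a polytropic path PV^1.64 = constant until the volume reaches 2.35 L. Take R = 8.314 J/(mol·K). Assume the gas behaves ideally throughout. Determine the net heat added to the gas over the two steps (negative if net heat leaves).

V₁ = nRT₁/P₁ = 2.23×8.314×643/547 = 21.8 L.
Step 1 — Isobaric: P stays 547 kPa; V/T = const ⇒ T₂ = 492 K, V₂ = 16.7 L.
W = PΔV = 547×(16.7−21.8) kPa·L = -2800 J.
ΔU = nCvΔT = 2.23×29.7×(492−643) = -10000 J.
Q = ΔU + W = nCpΔT = -12800 J.
State after step 1: P = 547 kPa, V = 16.7 L, T = 492 K.
Step 2 — Polytropic n=1.64: T₂ = T₁(V₁/V₂)^(n−1) = 492×(7.10)^0.64 = 1720 K; P₂ = P₁(V₁/V₂)^n = 13600 kPa.
W = (P₁V₁−P₂V₂)/(n−1) = (547×16.7−13600×2.35)/0.64 = -35700 J.
ΔU = nCvΔT = 2.23×29.7×(1720−492) = 81600 J.
Q = ΔU + W = 45900 J.
Net over both steps: W = -38500 J, Q = 33100 J, ΔU = 71600 J.

33100 J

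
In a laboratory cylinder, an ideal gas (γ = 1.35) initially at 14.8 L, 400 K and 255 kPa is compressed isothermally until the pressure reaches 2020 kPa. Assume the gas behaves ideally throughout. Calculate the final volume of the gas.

1.87 L

Isothermal: T stays 400 K; PV = const ⇒ V₂ = 1.87 L, P₂ = 2020 kPa.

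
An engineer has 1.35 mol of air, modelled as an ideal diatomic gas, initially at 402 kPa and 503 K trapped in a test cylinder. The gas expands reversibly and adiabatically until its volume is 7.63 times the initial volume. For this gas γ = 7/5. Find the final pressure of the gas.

23.4 kPa

V₁ = nRT₁/P₁ = 1.35×8.314×503/402 = 14.0 L.
Adiabatic: TV^(γ−1) = const ⇒ T₂ = 503×(0.131)^0.400 = 223 K; PV^γ = const ⇒ P₂ = 23.4 kPa.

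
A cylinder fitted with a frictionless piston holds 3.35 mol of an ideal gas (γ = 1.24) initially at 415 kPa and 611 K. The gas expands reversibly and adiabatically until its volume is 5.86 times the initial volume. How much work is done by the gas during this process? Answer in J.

V₁ = nRT₁/P₁ = 3.35×8.314×611/415 = 41.0 L.
Adiabatic: TV^(γ−1) = const ⇒ T₂ = 611×(0.171)^0.240 = 400 K; PV^γ = const ⇒ P₂ = 46.3 kPa.
ΔU = nCvΔT = 3.35×34.6×(400−611) = -24500 J.
Q = 0 for an adiabatic process, so W = −ΔU = 24500 J.

24500 J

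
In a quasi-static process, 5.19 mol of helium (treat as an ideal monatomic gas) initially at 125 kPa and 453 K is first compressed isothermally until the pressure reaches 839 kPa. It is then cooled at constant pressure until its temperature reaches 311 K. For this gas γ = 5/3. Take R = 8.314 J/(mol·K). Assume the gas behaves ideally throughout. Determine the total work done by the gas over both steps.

V₁ = nRT₁/P₁ = 5.19×8.314×453/125 = 156 L.
Step 1 — Isothermal: T stays 453 K; PV = const ⇒ V₂ = 23.3 L, P₂ = 839 kPa.
ΔU = 0 (ideal gas, T constant).
W = nRT ln(V₂/V₁) = 5.19×8.314×453×ln(0.149) = -37200 J.
Q = ΔU + W = -37200 J.
State after step 1: P = 839 kPa, V = 23.3 L, T = 453 K.
Step 2 — Isobaric: P stays 839 kPa; V/T = const ⇒ T₂ = 311 K, V₂ = 16.0 L.
W = PΔV = 839×(16.0−23.3) kPa·L = -6130 J.
ΔU = nCvΔT = 5.19×12.5×(311−453) = -9190 J.
Q = ΔU + W = nCpΔT = -15300 J.
Net over both steps: W = -43300 J, Q = -52500 J, ΔU = -9190 J.

-43300 J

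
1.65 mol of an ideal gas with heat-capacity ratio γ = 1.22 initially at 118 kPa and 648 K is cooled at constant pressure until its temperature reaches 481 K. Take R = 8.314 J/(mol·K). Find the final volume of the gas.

55.9 L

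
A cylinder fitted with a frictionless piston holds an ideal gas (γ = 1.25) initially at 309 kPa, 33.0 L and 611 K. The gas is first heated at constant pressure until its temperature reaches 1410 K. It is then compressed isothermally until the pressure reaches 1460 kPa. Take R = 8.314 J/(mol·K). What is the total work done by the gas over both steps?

-23200 J

n = P₁V₁/(RT₁) = 309×33.0/(8.314×611) = 2.01 mol.
Step 1 — Isobaric: P stays 309 kPa; V/T = const ⇒ T₂ = 1410 K, V₂ = 76.2 L.
W = PΔV = 309×(76.2−33.0) kPa·L = 13300 J.
ΔU = nCvΔT = 2.01×33.3×(1410−611) = 53300 J.
Q = ΔU + W = nCpΔT = 66700 J.
State after step 1: P = 309 kPa, V = 76.2 L, T = 1410 K.
Step 2 — Isothermal: T stays 1410 K; PV = const ⇒ V₂ = 16.1 L, P₂ = 1460 kPa.
ΔU = 0 (ideal gas, T constant).
W = nRT ln(V₂/V₁) = 2.01×8.314×1410×ln(0.212) = -36500 J.
Q = ΔU + W = -36500 J.
Net over both steps: W = -23200 J, Q = 30100 J, ΔU = 53300 J.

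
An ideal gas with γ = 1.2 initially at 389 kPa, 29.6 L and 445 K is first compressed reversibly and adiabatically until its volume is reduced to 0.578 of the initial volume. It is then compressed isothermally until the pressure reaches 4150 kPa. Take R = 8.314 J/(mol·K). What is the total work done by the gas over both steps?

n = P₁V₁/(RT₁) = 389×29.6/(8.314×445) = 3.11 mol.
Step 1 — Adiabatic: TV^(γ−1) = const ⇒ T₂ = 445×(1.73)^0.200 = 497 K; PV^γ = const ⇒ P₂ = 751 kPa.
ΔU = nCvΔT = 3.11×41.6×(497−445) = 6670 J.
Q = 0 for an adiabatic process, so W = −ΔU = -6670 J.
State after step 1: P = 751 kPa, V = 17.1 L, T = 497 K.
Step 2 — Isothermal: T stays 497 K; PV = const ⇒ V₂ = 3.10 L, P₂ = 4150 kPa.
ΔU = 0 (ideal gas, T constant).
W = nRT ln(V₂/V₁) = 3.11×8.314×497×ln(0.181) = -22000 J.
Q = ΔU + W = -22000 J.
Net over both steps: W = -28600 J, Q = -22000 J, ΔU = 6670 J.

-28600 J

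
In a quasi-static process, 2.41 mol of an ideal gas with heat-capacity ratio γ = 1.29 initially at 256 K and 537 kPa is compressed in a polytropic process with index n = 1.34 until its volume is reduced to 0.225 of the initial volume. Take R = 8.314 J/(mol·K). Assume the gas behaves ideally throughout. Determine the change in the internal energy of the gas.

V₁ = nRT₁/P₁ = 2.41×8.314×256/537 = 9.55 L.
Polytropic n=1.34: T₂ = T₁(V₁/V₂)^(n−1) = 256×(4.44)^0.34 = 425 K; P₂ = P₁(V₁/V₂)^n = 3960 kPa.
For an ideal gas ΔU = nCvΔT with Cv = R/(γ−1) = 28.7 J/(mol·K).
ΔU = 2.41×28.7×(425−256) = 11700 J.

11700 J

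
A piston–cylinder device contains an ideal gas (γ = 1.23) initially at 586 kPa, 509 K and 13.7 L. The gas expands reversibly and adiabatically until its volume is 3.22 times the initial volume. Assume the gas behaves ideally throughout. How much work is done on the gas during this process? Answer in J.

n = P₁V₁/(RT₁) = 586×13.7/(8.314×509) = 1.90 mol.
Adiabatic: TV^(γ−1) = const ⇒ T₂ = 509×(0.311)^0.230 = 389 K; PV^γ = const ⇒ P₂ = 139 kPa.
ΔU = nCvΔT = 1.90×36.1×(389−509) = -8230 J.
Q = 0 for an adiabatic process, so W = −ΔU = 8230 J.
Work done on the gas = −W_by = -8230 J.

-8230 J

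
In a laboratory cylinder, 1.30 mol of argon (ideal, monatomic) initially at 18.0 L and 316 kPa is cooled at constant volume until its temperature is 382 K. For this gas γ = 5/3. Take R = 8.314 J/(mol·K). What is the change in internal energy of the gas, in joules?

-2340 J

T₁ = P₁V₁/(nR) = 316×18.0/(1.30×8.314) = 526 K.
Isochoric: V stays 18.0 L; P/T = const ⇒ T₂ = 382 K, P₂ = 229 kPa.
For an ideal gas ΔU = nCvΔT with Cv = (3/2)R = 12.5 J/(mol·K).
ΔU = 1.30×12.5×(382−526) = -2340 J.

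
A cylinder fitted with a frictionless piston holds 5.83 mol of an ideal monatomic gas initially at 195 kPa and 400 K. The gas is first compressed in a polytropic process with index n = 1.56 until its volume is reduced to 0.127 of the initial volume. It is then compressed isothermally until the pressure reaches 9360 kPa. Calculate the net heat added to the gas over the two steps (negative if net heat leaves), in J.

V₁ = nRT₁/P₁ = 5.83×8.314×400/195 = 99.4 L.
Step 1 — Polytropic n=1.56: T₂ = T₁(V₁/V₂)^(n−1) = 400×(7.87)^0.56 = 1270 K; P₂ = P₁(V₁/V₂)^n = 4880 kPa.
W = (P₁V₁−P₂V₂)/(n−1) = (195×99.4−4880×12.6)/0.56 = -75300 J.
ΔU = nCvΔT = 5.83×12.5×(1270−400) = 63300 J.
Q = ΔU + W = -12100 J.
State after step 1: P = 4880 kPa, V = 12.6 L, T = 1270 K.
Step 2 — Isothermal: T stays 1270 K; PV = const ⇒ V₂ = 6.58 L, P₂ = 9360 kPa.
ΔU = 0 (ideal gas, T constant).
W = nRT ln(V₂/V₁) = 5.83×8.314×1270×ln(0.521) = -40100 J.
Q = ΔU + W = -40100 J.
Net over both steps: W = -115000 J, Q = -52200 J, ΔU = 63300 J.

-52200 J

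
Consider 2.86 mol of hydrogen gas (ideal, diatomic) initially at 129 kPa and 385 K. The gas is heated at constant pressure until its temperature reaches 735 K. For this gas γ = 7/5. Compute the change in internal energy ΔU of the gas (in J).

V₁ = nRT₁/P₁ = 2.86×8.314×385/129 = 71.0 L.
Isobaric: P stays 129 kPa; V/T = const ⇒ T₂ = 735 K, V₂ = 135 L.
For an ideal gas ΔU = nCvΔT with Cv = (5/2)R = 20.8 J/(mol·K).
ΔU = 2.86×20.8×(735−385) = 20800 J.

20800 J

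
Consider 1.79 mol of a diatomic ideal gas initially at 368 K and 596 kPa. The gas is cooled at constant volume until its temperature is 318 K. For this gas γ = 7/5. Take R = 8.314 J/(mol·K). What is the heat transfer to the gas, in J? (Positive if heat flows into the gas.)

-1860 J

V₁ = nRT₁/P₁ = 1.79×8.314×368/596 = 9.19 L.
Isochoric: V stays 9.19 L; P/T = const ⇒ T₂ = 318 K, P₂ = 515 kPa.
W = 0 (no volume change).
ΔU = nCvΔT = 1.79×20.8×(318−368) = -1860 J.
Q = ΔU = -1860 J.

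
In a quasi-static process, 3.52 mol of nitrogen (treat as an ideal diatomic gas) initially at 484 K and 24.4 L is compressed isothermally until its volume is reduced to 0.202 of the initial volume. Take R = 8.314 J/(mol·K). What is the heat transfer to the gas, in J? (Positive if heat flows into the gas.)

-22700 J

P₁ = nRT₁/V₁ = 3.52×8.314×484/24.4 = 581 kPa.
Isothermal: T stays 484 K; PV = const ⇒ V₂ = 4.93 L, P₂ = 2870 kPa.
ΔU = 0 (ideal gas, T constant).
W = nRT ln(V₂/V₁) = 3.52×8.314×484×ln(0.202) = -22700 J.
Q = ΔU + W = -22700 J.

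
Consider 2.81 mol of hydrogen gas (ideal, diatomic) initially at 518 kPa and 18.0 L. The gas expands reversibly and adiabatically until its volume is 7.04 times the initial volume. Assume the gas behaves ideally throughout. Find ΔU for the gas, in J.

T₁ = P₁V₁/(nR) = 518×18.0/(2.81×8.314) = 399 K.
Adiabatic: TV^(γ−1) = const ⇒ T₂ = 399×(0.142)^0.400 = 183 K; PV^γ = const ⇒ P₂ = 33.7 kPa.
For an ideal gas ΔU = nCvΔT with Cv = (5/2)R = 20.8 J/(mol·K).
ΔU = 2.81×20.8×(183−399) = -12600 J.

-12600 J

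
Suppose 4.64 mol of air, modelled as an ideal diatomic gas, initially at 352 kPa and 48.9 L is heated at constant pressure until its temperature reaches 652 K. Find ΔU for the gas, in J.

T₁ = P₁V₁/(nR) = 352×48.9/(4.64×8.314) = 446 K.
Isobaric: P stays 352 kPa; V/T = const ⇒ T₂ = 652 K, V₂ = 71.5 L.
For an ideal gas ΔU = nCvΔT with Cv = (5/2)R = 20.8 J/(mol·K).
ΔU = 4.64×20.8×(652−446) = 19800 J.

19800 J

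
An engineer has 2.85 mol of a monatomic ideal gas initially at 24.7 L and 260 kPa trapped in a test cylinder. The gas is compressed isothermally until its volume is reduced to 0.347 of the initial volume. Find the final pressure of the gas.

T₁ = P₁V₁/(nR) = 260×24.7/(2.85×8.314) = 271 K.
Isothermal: T stays 271 K; PV = const ⇒ V₂ = 8.57 L, P₂ = 749 kPa.

749 kPa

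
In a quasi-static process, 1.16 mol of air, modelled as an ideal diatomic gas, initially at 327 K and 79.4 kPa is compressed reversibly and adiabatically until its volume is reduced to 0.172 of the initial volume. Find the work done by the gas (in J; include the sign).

-8060 J

V₁ = nRT₁/P₁ = 1.16×8.314×327/79.4 = 39.7 L.
Adiabatic: TV^(γ−1) = const ⇒ T₂ = 327×(5.81)^0.400 = 661 K; PV^γ = const ⇒ P₂ = 933 kPa.
ΔU = nCvΔT = 1.16×20.8×(661−327) = 8060 J.
Q = 0 for an adiabatic process, so W = −ΔU = -8060 J.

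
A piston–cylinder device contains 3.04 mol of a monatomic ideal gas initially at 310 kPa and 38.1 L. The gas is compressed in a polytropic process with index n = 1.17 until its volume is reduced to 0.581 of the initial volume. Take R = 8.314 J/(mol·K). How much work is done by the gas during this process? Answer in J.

T₁ = P₁V₁/(nR) = 310×38.1/(3.04×8.314) = 467 K.
Polytropic n=1.17: T₂ = T₁(V₁/V₂)^(n−1) = 467×(1.72)^0.17 = 512 K; P₂ = P₁(V₁/V₂)^n = 585 kPa.
W = (P₁V₁−P₂V₂)/(n−1) = (310×38.1−585×22.1)/0.17 = -6720 J.

-6720 J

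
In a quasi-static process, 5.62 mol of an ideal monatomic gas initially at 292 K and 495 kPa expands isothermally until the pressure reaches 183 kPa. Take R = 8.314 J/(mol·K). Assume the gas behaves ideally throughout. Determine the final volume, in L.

V₁ = nRT₁/P₁ = 5.62×8.314×292/495 = 27.6 L.
Isothermal: T stays 292 K; PV = const ⇒ V₂ = 74.6 L, P₂ = 183 kPa.

74.6 L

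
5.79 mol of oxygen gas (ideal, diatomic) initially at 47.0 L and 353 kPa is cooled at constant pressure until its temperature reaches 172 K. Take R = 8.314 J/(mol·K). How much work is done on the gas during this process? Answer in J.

T₁ = P₁V₁/(nR) = 353×47.0/(5.79×8.314) = 345 K.
Isobaric: P stays 353 kPa; V/T = const ⇒ T₂ = 172 K, V₂ = 23.5 L.
W = PΔV = 353×(23.5−47.0) kPa·L = -8310 J.
Work done on the gas = −W_by = 8310 J.

8310 J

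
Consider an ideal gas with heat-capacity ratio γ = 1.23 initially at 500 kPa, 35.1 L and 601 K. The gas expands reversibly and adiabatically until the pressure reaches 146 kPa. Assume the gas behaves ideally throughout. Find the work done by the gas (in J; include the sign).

n = P₁V₁/(RT₁) = 500×35.1/(8.314×601) = 3.51 mol.
Adiabatic: T₂/T₁ = (P₂/P₁)^((γ−1)/γ) ⇒ T₂ = 601×(0.292)^0.187 = 477 K; V₂ = 95.5 L.
ΔU = nCvΔT = 3.51×36.1×(477−601) = -15700 J.
Q = 0 for an adiabatic process, so W = −ΔU = 15700 J.

15700 J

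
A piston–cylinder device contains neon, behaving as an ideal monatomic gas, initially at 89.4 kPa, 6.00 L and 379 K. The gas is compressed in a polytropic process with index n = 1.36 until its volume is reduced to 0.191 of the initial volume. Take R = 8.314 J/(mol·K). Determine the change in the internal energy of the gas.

n = P₁V₁/(RT₁) = 89.4×6.00/(8.314×379) = 0.170 mol.
Polytropic n=1.36: T₂ = T₁(V₁/V₂)^(n−1) = 379×(5.24)^0.36 = 688 K; P₂ = P₁(V₁/V₂)^n = 849 kPa.
For an ideal gas ΔU = nCvΔT with Cv = (3/2)R = 12.5 J/(mol·K).
ΔU = 0.170×12.5×(688−379) = 656 J.

656 J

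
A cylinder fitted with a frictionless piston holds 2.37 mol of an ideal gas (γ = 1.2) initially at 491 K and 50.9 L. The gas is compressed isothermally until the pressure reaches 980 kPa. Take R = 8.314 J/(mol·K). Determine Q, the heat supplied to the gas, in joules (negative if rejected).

-15900 J

P₁ = nRT₁/V₁ = 2.37×8.314×491/50.9 = 190 kPa.
Isothermal: T stays 491 K; PV = const ⇒ V₂ = 9.87 L, P₂ = 980 kPa.
ΔU = 0 (ideal gas, T constant).
W = nRT ln(V₂/V₁) = 2.37×8.314×491×ln(0.194) = -15900 J.
Q = ΔU + W = -15900 J.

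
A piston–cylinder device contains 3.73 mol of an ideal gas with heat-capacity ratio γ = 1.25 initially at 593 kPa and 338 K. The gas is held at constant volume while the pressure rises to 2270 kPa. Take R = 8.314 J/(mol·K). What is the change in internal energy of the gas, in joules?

V₁ = nRT₁/P₁ = 3.73×8.314×338/593 = 17.7 L.
Isochoric: V stays 17.7 L; P/T = const ⇒ T₂ = 1290 K, P₂ = 2270 kPa.
For an ideal gas ΔU = nCvΔT with Cv = R/(γ−1) = 33.3 J/(mol·K).
ΔU = 3.73×33.3×(1290−338) = 119000 J.

119000 J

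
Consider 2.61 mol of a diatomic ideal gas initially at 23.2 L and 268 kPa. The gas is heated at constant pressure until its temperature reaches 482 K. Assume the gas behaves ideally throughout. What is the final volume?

39.0 L

T₁ = P₁V₁/(nR) = 268×23.2/(2.61×8.314) = 287 K.
Isobaric: P stays 268 kPa; V/T = const ⇒ T₂ = 482 K, V₂ = 39.0 L.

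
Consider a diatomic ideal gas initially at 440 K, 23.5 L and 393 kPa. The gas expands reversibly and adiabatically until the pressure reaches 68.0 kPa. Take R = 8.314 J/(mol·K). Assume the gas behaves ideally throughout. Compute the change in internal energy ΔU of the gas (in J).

n = P₁V₁/(RT₁) = 393×23.5/(8.314×440) = 2.52 mol.
Adiabatic: T₂/T₁ = (P₂/P₁)^((γ−1)/γ) ⇒ T₂ = 440×(0.173)^0.286 = 267 K; V₂ = 82.3 L.
For an ideal gas ΔU = nCvΔT with Cv = (5/2)R = 20.8 J/(mol·K).
ΔU = 2.52×20.8×(267−440) = -9100 J.

-9100 J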